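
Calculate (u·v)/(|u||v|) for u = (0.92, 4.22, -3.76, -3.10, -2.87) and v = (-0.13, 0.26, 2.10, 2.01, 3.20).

With u = (0.92, 4.22, -3.76, -3.10, -2.87), v = (-0.13, 0.26, 2.10, 2.01, 3.20):
u·v = 0.92·(-0.13) + 4.22·0.26 + (-3.76)·2.1 + (-3.1)·2.01 + (-2.87)·3.2 = (-0.1196) + 1.0972 + (-7.896) + (-6.231) + (-9.184) = -22.3334.
|u| = √(0.92² + 4.22² + (-3.76)² + (-3.1)² + (-2.87)²) = √(0.8464 + 17.8084 + 14.1376 + 9.61 + 8.2369) = √50.6393, |v| = √((-0.13)² + 0.26² + 2.1² + 2.01² + 3.2²) = √(0.0169 + 0.0676 + 4.41 + 4.0401 + 10.24) = √18.7746.
cos θ = (u·v)/(|u||v|) = -22.3334/(√50.6393·√18.7746) ≈ -0.7243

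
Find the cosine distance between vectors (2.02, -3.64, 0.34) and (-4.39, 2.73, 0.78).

With u = (2.02, -3.64, 0.34), v = (-4.39, 2.73, 0.78):
u·v = 2.02·(-4.39) + (-3.64)·2.73 + 0.34·0.78 = (-8.8678) + (-9.9372) + 0.2652 = -18.5398.
|u| = √(2.02² + (-3.64)² + 0.34²) = √(4.0804 + 13.2496 + 0.1156) = √17.4456, |v| = √((-4.39)² + 2.73² + 0.78²) = √(19.2721 + 7.4529 + 0.6084) = √27.3334.
cos θ = (u·v)/(|u||v|) = -18.5398/(√17.4456·√27.3334) ≈ -0.849
Cosine distance = 1 - cos θ ≈ 1 - (-0.849) = 1.849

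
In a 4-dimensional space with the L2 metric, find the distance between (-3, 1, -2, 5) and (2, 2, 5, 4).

(Σ|x_i - y_i|^2)^(1/2) = (|-3 - 2|^2 + |1 - 2|^2 + |-2 - 5|^2 + |5 - 4|^2)^(1/2)
= (5^2 + 1^2 + 7^2 + 1^2)^(1/2) = (25 + 1 + 49 + 1)^(1/2) = (76)^(1/2) ≈ 8.7178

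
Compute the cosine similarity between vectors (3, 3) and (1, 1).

With u = (3, 3), v = (1, 1):
u·v = 3·1 + 3·1 = 3 + 3 = 6.
|u| = √(3² + 3²) = √18, |v| = √(1² + 1²) = √2, so |u||v| = √(18·2) = √36 = 6.
cos θ = (u·v)/(|u||v|) = 6/6 = 1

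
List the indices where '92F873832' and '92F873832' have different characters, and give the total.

Differing positions: none. Hamming distance = 0.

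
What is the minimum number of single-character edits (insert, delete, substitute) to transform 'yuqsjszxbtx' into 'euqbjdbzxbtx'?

Let D[i][j] be the edit distance between the first i characters of 'yuqsjszxbtx' and the first j characters of 'euqbjdbzxbtx', with D[i][0] = i, D[0][j] = j, and D[i][j] = D[i-1][j-1] if the characters match, else 1 + min(D[i-1][j], D[i][j-1], D[i-1][j-1]). Filling the table (rows: prefixes of 'yuqsjszxbtx', columns: prefixes of 'euqbjdbzxbtx'):
     ε  e  u  q  b  j  d  b  z  x  b  t  x
  ε  0  1  2  3  4  5  6  7  8  9 10 11 12
  y  1  1  2  3  4  5  6  7  8  9 10 11 12
  u  2  2  1  2  3  4  5  6  7  8  9 10 11
  q  3  3  2  1  2  3  4  5  6  7  8  9 10
  s  4  4  3  2  2  3  4  5  6  7  8  9 10
  j  5  5  4  3  3  2  3  4  5  6  7  8  9
  s  6  6  5  4  4  3  3  4  5  6  7  8  9
  z  7  7  6  5  5  4  4  4  4  5  6  7  8
  x  8  8  7  6  6  5  5  5  5  4  5  6  7
  b  9  9  8  7  6  6  6  5  6  5  4  5  6
  t 10 10  9  8  7  7  7  6  6  6  5  4  5
  x 11 11 10  9  8  8  8  7  7  6  6  5  4
The bottom-right entry gives D[11][12] = 4, so no sequence of fewer than 4 edits works. Backtracking through the table gives one optimal edit sequence (4 edits):
  yuqsjszxbtx → euqsjszxbtx (sub y→e @1)
  euqsjszxbtx → euqbjszxbtx (sub s→b @4)
  euqbjszxbtx → euqbjdszxbtx (ins d @6)
  euqbjdszxbtx → euqbjdbzxbtx (sub s→b @7)
Edit distance = 4.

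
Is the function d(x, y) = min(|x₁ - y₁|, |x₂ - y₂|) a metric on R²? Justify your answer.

No. d fails identity of indiscernibles: take x = (-5, 0) and y = (-5, 1). Then d(x,y) = min(|-5 - (-5)|, |0 - 1|) = min(0, 1) = 0, yet x ≠ y.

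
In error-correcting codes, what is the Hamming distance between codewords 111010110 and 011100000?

Differing positions: 1, 4, 5, 7, 8. Hamming distance = 5.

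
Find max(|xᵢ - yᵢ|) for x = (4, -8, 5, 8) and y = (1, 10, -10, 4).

max(|x_i - y_i|) = max(|4 - 1|, |-8 - 10|, |5 - (-10)|, |8 - 4|) = max(3, 18, 15, 4) = 18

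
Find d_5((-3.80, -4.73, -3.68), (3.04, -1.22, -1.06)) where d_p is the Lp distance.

(Σ|x_i - y_i|^5)^(1/5) = (|-3.8 - 3.04|^5 + |-4.73 - (-1.22)|^5 + |-3.68 - (-1.06)|^5)^(1/5)
= (6.84^5 + 3.51^5 + 2.62^5)^(1/5) ≈ (14972.0238 + 532.7649 + 123.4544)^(1/5) = (15628.2431)^(1/5) ≈ 6.8989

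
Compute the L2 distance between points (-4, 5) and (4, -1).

(Σ|x_i - y_i|^2)^(1/2) = (|-4 - 4|^2 + |5 - (-1)|^2)^(1/2)
= (8^2 + 6^2)^(1/2) = (64 + 36)^(1/2) = (100)^(1/2) = 10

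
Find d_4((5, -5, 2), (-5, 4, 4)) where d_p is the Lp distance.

(Σ|x_i - y_i|^4)^(1/4) = (|5 - (-5)|^4 + |-5 - 4|^4 + |2 - 4|^4)^(1/4)
= (10^4 + 9^4 + 2^4)^(1/4) = (10000 + 6561 + 16)^(1/4) = (16577)^(1/4) ≈ 11.3469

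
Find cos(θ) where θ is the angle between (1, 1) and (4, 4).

With u = (1, 1), v = (4, 4):
u·v = 1·4 + 1·4 = 4 + 4 = 8.
|u| = √(1² + 1²) = √2, |v| = √(4² + 4²) = √32, so |u||v| = √(2·32) = √64 = 8.
cos θ = (u·v)/(|u||v|) = 8/8 = 1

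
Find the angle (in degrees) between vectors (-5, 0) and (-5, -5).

With u = (-5, 0), v = (-5, -5):
u·v = (-5)·(-5) + 0·(-5) = 25 + 0 = 25.
|u| = √((-5)² + 0²) = √25, |v| = √((-5)² + (-5)²) = √50, so |u||v| = √(25·50) = √1250.
cos θ = (u·v)/(|u||v|) = 25/√1250 ≈ 0.707107
θ = arccos(0.707107) ≈ 45°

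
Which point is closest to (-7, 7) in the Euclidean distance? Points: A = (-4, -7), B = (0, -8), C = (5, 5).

Distances: d(A) ≈ 14.3178, d(B) ≈ 16.5529, d(C) ≈ 12.1655. Nearest: C = (5, 5) with distance 12.1655.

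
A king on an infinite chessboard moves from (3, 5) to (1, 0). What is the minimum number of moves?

max(|x_i - y_i|) = max(|3 - 1|, |5 - 0|) = max(2, 5) = 5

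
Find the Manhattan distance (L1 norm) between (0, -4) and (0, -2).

Σ|x_i - y_i| = |0 - 0| + |-4 - (-2)| = 0 + 2 = 2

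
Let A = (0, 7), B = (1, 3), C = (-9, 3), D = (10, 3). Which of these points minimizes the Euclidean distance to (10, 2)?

Distances: d(A) ≈ 11.1803, d(B) ≈ 9.0554, d(C) ≈ 19.0263, d(D) = 1. Nearest: D = (10, 3) with distance 1.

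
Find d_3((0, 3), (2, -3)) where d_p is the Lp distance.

(Σ|x_i - y_i|^3)^(1/3) = (|0 - 2|^3 + |3 - (-3)|^3)^(1/3)
= (2^3 + 6^3)^(1/3) = (8 + 216)^(1/3) = (224)^(1/3) ≈ 6.0732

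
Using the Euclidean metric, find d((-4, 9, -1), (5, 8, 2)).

√(Σ(x_i - y_i)²) = √((-4 - 5)² + (9 - 8)² + (-1 - 2)²)
= √((-9)² + 1² + (-3)²) = √(81 + 1 + 9) = √91 ≈ 9.5394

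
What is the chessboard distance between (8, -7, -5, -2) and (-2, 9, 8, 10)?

max(|x_i - y_i|) = max(|8 - (-2)|, |-7 - 9|, |-5 - 8|, |-2 - 10|) = max(10, 16, 13, 12) = 16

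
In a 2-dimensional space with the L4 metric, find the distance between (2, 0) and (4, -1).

(Σ|x_i - y_i|^4)^(1/4) = (|2 - 4|^4 + |0 - (-1)|^4)^(1/4)
= (2^4 + 1^4)^(1/4) = (16 + 1)^(1/4) = (17)^(1/4) ≈ 2.0305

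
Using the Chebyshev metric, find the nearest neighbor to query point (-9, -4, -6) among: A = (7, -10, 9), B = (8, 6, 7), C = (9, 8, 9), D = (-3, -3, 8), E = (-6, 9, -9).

Distances: d(A) = 16, d(B) = 17, d(C) = 18, d(D) = 14, d(E) = 13. Nearest: E = (-6, 9, -9) with distance 13.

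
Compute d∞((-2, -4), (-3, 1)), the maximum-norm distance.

max(|x_i - y_i|) = max(|-2 - (-3)|, |-4 - 1|) = max(1, 5) = 5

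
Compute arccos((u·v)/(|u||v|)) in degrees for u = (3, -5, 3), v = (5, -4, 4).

With u = (3, -5, 3), v = (5, -4, 4):
u·v = 3·5 + (-5)·(-4) + 3·4 = 15 + 20 + 12 = 47.
|u| = √(3² + (-5)² + 3²) = √43, |v| = √(5² + (-4)² + 4²) = √57, so |u||v| = √(43·57) = √2451.
cos θ = (u·v)/(|u||v|) = 47/√2451 ≈ 0.94935
θ = arccos(0.94935) ≈ 18.31°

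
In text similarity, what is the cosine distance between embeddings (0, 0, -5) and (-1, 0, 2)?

With u = (0, 0, -5), v = (-1, 0, 2):
u·v = 0·(-1) + 0·0 + (-5)·2 = 0 + 0 + (-10) = -10.
|u| = √(0² + 0² + (-5)²) = √25, |v| = √((-1)² + 0² + 2²) = √5, so |u||v| = √(25·5) = √125.
cos θ = (u·v)/(|u||v|) = -10/√125 ≈ -0.8944
Cosine distance = 1 - cos θ ≈ 1 - (-0.8944) = 1.8944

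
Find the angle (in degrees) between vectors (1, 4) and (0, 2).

With u = (1, 4), v = (0, 2):
u·v = 1·0 + 4·2 = 0 + 8 = 8.
|u| = √(1² + 4²) = √17, |v| = √(0² + 2²) = √4, so |u||v| = √(17·4) = √68.
cos θ = (u·v)/(|u||v|) = 8/√68 ≈ 0.970143
θ = arccos(0.970143) ≈ 14.04°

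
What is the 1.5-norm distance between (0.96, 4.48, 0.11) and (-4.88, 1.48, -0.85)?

(Σ|x_i - y_i|^1.5)^(1/1.5) = (|0.96 - (-4.88)|^1.5 + |4.48 - 1.48|^1.5 + |0.11 - (-0.85)|^1.5)^(1/1.5)
= (5.84^1.5 + 3^1.5 + 0.96^1.5)^(1/1.5) ≈ (14.113 + 5.1962 + 0.9406)^(1/1.5) = (20.2498)^(1/1.5) ≈ 7.4293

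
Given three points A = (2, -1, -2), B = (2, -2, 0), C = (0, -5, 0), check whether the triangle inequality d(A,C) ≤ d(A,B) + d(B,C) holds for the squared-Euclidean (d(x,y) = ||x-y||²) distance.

d(A,B) = 0² + 1² + 2² = 5, d(B,C) = 2² + 3² + 0² = 13, d(A,C) = 2² + 4² + 2² = 24.
d(A,C) = 24 > 5 + 13 = 18. Triangle inequality is VIOLATED. (Squared-Euclidean is not a metric — this is a counterexample.)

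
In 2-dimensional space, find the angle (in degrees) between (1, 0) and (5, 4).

With u = (1, 0), v = (5, 4):
u·v = 1·5 + 0·4 = 5 + 0 = 5.
|u| = √(1² + 0²) = √1, |v| = √(5² + 4²) = √41, so |u||v| = √(1·41) = √41.
cos θ = (u·v)/(|u||v|) = 5/√41 ≈ 0.780869
θ = arccos(0.780869) ≈ 38.66°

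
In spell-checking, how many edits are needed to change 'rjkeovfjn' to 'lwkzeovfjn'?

Let D[i][j] be the edit distance between the first i characters of 'rjkeovfjn' and the first j characters of 'lwkzeovfjn', with D[i][0] = i, D[0][j] = j, and D[i][j] = D[i-1][j-1] if the characters match, else 1 + min(D[i-1][j], D[i][j-1], D[i-1][j-1]). Filling the table (rows: prefixes of 'rjkeovfjn', columns: prefixes of 'lwkzeovfjn'):
     ε  l  w  k  z  e  o  v  f  j  n
  ε  0  1  2  3  4  5  6  7  8  9 10
  r  1  1  2  3  4  5  6  7  8  9 10
  j  2  2  2  3  4  5  6  7  8  8  9
  k  3  3  3  2  3  4  5  6  7  8  9
  e  4  4  4  3  3  3  4  5  6  7  8
  o  5  5  5  4  4  4  3  4  5  6  7
  v  6  6  6  5  5  5  4  3  4  5  6
  f  7  7  7  6  6  6  5  4  3  4  5
  j  8  8  8  7  7  7  6  5  4  3  4
  n  9  9  9  8  8  8  7  6  5  4  3
The bottom-right entry gives D[9][10] = 3, so no sequence of fewer than 3 edits works. Backtracking through the table gives one optimal edit sequence (3 edits):
  rjkeovfjn → ljkeovfjn (sub r→l @1)
  ljkeovfjn → lwkeovfjn (sub j→w @2)
  lwkeovfjn → lwkzeovfjn (ins z @4)
Edit distance = 3.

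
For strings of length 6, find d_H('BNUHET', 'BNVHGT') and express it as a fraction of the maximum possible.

Differing positions: 3, 5. Hamming distance = 2. The maximum possible Hamming distance for length-6 strings is 6, so d_H/6 = 2/6 ≈ 0.3333.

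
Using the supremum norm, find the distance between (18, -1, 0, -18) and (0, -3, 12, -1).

max(|x_i - y_i|) = max(|18 - 0|, |-1 - (-3)|, |0 - 12|, |-18 - (-1)|) = max(18, 2, 12, 17) = 18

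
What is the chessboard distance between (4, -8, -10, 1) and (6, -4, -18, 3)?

max(|x_i - y_i|) = max(|4 - 6|, |-8 - (-4)|, |-10 - (-18)|, |1 - 3|) = max(2, 4, 8, 2) = 8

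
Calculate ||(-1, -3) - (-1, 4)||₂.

√(Σ(x_i - y_i)²) = √((-1 - (-1))² + (-3 - 4)²)
= √(0² + (-7)²) = √(0 + 49) = √49 = 7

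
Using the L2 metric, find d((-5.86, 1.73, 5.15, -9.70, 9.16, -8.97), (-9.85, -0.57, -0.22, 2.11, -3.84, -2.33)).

√(Σ(x_i - y_i)²) = √((-5.86 - (-9.85))² + (1.73 - (-0.57))² + (5.15 - (-0.22))² + (-9.7 - 2.11)² + (9.16 - (-3.84))² + (-8.97 - (-2.33))²)
= √(3.99² + 2.3² + 5.37² + (-11.81)² + 13² + (-6.64)²) = √(15.9201 + 5.29 + 28.8369 + 139.4761 + 169 + 44.0896) = √402.6127 ≈ 20.0652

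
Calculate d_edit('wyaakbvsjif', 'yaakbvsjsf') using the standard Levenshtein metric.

Let D[i][j] be the edit distance between the first i characters of 'wyaakbvsjif' and the first j characters of 'yaakbvsjsf', with D[i][0] = i, D[0][j] = j, and D[i][j] = D[i-1][j-1] if the characters match, else 1 + min(D[i-1][j], D[i][j-1], D[i-1][j-1]). Filling the table (rows: prefixes of 'wyaakbvsjif', columns: prefixes of 'yaakbvsjsf'):
     ε  y  a  a  k  b  v  s  j  s  f
  ε  0  1  2  3  4  5  6  7  8  9 10
  w  1  1  2  3  4  5  6  7  8  9 10
  y  2  1  2  3  4  5  6  7  8  9 10
  a  3  2  1  2  3  4  5  6  7  8  9
  a  4  3  2  1  2  3  4  5  6  7  8
  k  5  4  3  2  1  2  3  4  5  6  7
  b  6  5  4  3  2  1  2  3  4  5  6
  v  7  6  5  4  3  2  1  2  3  4  5
  s  8  7  6  5  4  3  2  1  2  3  4
  j  9  8  7  6  5  4  3  2  1  2  3
  i 10  9  8  7  6  5  4  3  2  2  3
  f 11 10  9  8  7  6  5  4  3  3  2
The bottom-right entry gives D[11][10] = 2, so no sequence of fewer than 2 edits works. Backtracking through the table gives one optimal edit sequence (2 edits):
  wyaakbvsjif → yaakbvsjif (del w @1)
  yaakbvsjif → yaakbvsjsf (sub i→s @9)
Edit distance = 2.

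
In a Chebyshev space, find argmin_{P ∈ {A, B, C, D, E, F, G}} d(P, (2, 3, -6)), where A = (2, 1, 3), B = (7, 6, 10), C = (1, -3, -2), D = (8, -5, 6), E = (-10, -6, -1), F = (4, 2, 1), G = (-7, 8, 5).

Distances: d(A) = 9, d(B) = 16, d(C) = 6, d(D) = 12, d(E) = 12, d(F) = 7, d(G) = 11. Nearest: C = (1, -3, -2) with distance 6.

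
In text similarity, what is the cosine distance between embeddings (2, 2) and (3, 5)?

With u = (2, 2), v = (3, 5):
u·v = 2·3 + 2·5 = 6 + 10 = 16.
|u| = √(2² + 2²) = √8, |v| = √(3² + 5²) = √34, so |u||v| = √(8·34) = √272.
cos θ = (u·v)/(|u||v|) = 16/√272 ≈ 0.9701
Cosine distance = 1 - cos θ ≈ 1 - 0.9701 = 0.0299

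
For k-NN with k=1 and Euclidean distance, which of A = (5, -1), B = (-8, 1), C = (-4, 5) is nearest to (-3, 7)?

Distances: d(A) ≈ 11.3137, d(B) ≈ 7.8102, d(C) ≈ 2.2361. Nearest: C = (-4, 5) with distance 2.2361.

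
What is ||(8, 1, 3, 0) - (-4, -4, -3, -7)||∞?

max(|x_i - y_i|) = max(|8 - (-4)|, |1 - (-4)|, |3 - (-3)|, |0 - (-7)|) = max(12, 5, 6, 7) = 12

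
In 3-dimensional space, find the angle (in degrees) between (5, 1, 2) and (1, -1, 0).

With u = (5, 1, 2), v = (1, -1, 0):
u·v = 5·1 + 1·(-1) + 2·0 = 5 + (-1) + 0 = 4.
|u| = √(5² + 1² + 2²) = √30, |v| = √(1² + (-1)² + 0²) = √2, so |u||v| = √(30·2) = √60.
cos θ = (u·v)/(|u||v|) = 4/√60 ≈ 0.516398
θ = arccos(0.516398) ≈ 58.91°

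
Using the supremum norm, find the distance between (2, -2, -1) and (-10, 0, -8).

max(|x_i - y_i|) = max(|2 - (-10)|, |-2 - 0|, |-1 - (-8)|) = max(12, 2, 7) = 12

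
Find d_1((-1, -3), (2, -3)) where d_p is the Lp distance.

Σ|x_i - y_i| = |-1 - 2| + |-3 - (-3)| = 3 + 0 = 3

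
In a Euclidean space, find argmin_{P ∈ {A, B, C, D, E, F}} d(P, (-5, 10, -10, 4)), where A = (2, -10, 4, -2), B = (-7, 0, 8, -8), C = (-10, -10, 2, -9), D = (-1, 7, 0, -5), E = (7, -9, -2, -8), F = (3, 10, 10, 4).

Distances: d(A) ≈ 26.096, d(B) ≈ 23.9165, d(C) ≈ 27.1662, d(D) ≈ 14.3527, d(E) ≈ 26.7021, d(F) ≈ 21.5407. Nearest: D = (-1, 7, 0, -5) with distance 14.3527.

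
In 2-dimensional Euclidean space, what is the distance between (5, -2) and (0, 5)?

√(Σ(x_i - y_i)²) = √((5 - 0)² + (-2 - 5)²)
= √(5² + (-7)²) = √(25 + 49) = √74 ≈ 8.6023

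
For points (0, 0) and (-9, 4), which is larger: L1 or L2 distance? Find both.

L1 = |0 - (-9)| + |0 - 4| = 9 + 4 = 13
L2 = √(9² + 4²) = √97 ≈ 9.8489
L1 ≥ L2 always (equality iff movement is along one axis); L1 > L2 here.
Ratio L1/L2 = 13/√97 ≈ 1.32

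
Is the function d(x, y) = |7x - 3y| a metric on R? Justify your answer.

No. d fails symmetry: d(2, 7) = |7·2 - 3·7| = |-7| = 7, but d(7, 2) = |7·7 - 3·2| = |43| = 43. Since 7 ≠ 43, d(x,y) ≠ d(y,x) in general.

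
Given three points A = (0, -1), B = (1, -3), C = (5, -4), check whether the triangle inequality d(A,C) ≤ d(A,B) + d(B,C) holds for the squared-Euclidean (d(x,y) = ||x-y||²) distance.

d(A,B) = 1² + 2² = 5, d(B,C) = 4² + 1² = 17, d(A,C) = 5² + 3² = 34.
d(A,C) = 34 > 5 + 17 = 22. Triangle inequality is VIOLATED. (Squared-Euclidean is not a metric — this is a counterexample.)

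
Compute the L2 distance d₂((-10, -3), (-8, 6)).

√(Σ(x_i - y_i)²) = √((-10 - (-8))² + (-3 - 6)²)
= √((-2)² + (-9)²) = √(4 + 81) = √85 ≈ 9.2195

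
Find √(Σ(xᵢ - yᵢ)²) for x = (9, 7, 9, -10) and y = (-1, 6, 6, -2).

√(Σ(x_i - y_i)²) = √((9 - (-1))² + (7 - 6)² + (9 - 6)² + (-10 - (-2))²)
= √(10² + 1² + 3² + (-8)²) = √(100 + 1 + 9 + 64) = √174 ≈ 13.1909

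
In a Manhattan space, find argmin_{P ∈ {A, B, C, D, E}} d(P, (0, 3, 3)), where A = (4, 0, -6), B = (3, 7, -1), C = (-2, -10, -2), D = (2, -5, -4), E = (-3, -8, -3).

Distances: d(A) = 16, d(B) = 11, d(C) = 20, d(D) = 17, d(E) = 20. Nearest: B = (3, 7, -1) with distance 11.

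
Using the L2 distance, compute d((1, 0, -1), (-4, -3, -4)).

(Σ|x_i - y_i|^2)^(1/2) = (|1 - (-4)|^2 + |0 - (-3)|^2 + |-1 - (-4)|^2)^(1/2)
= (5^2 + 3^2 + 3^2)^(1/2) = (25 + 9 + 9)^(1/2) = (43)^(1/2) ≈ 6.5574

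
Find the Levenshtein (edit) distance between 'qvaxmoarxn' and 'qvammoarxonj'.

Let D[i][j] be the edit distance between the first i characters of 'qvaxmoarxn' and the first j characters of 'qvammoarxonj', with D[i][0] = i, D[0][j] = j, and D[i][j] = D[i-1][j-1] if the characters match, else 1 + min(D[i-1][j], D[i][j-1], D[i-1][j-1]). Filling the table (rows: prefixes of 'qvaxmoarxn', columns: prefixes of 'qvammoarxonj'):
     ε  q  v  a  m  m  o  a  r  x  o  n  j
  ε  0  1  2  3  4  5  6  7  8  9 10 11 12
  q  1  0  1  2  3  4  5  6  7  8  9 10 11
  v  2  1  0  1  2  3  4  5  6  7  8  9 10
  a  3  2  1  0  1  2  3  4  5  6  7  8  9
  x  4  3  2  1  1  2  3  4  5  5  6  7  8
  m  5  4  3  2  1  1  2  3  4  5  6  7  8
  o  6  5  4  3  2  2  1  2  3  4  5  6  7
  a  7  6  5  4  3  3  2  1  2  3  4  5  6
  r  8  7  6  5  4  4  3  2  1  2  3  4  5
  x  9  8  7  6  5  5  4  3  2  1  2  3  4
  n 10  9  8  7  6  6  5  4  3  2  2  2  3
The bottom-right entry gives D[10][12] = 3, so no sequence of fewer than 3 edits works. Backtracking through the table gives one optimal edit sequence (3 edits):
  qvaxmoarxn → qvammoarxn (sub x→m @4)
  qvammoarxn → qvammoarxon (ins o @10)
  qvammoarxon → qvammoarxonj (ins j @12)
Edit distance = 3.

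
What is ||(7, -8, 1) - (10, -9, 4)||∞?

max(|x_i - y_i|) = max(|7 - 10|, |-8 - (-9)|, |1 - 4|) = max(3, 1, 3) = 3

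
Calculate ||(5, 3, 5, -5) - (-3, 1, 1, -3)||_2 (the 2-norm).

(Σ|x_i - y_i|^2)^(1/2) = (|5 - (-3)|^2 + |3 - 1|^2 + |5 - 1|^2 + |-5 - (-3)|^2)^(1/2)
= (8^2 + 2^2 + 4^2 + 2^2)^(1/2) = (64 + 4 + 16 + 4)^(1/2) = (88)^(1/2) ≈ 9.3808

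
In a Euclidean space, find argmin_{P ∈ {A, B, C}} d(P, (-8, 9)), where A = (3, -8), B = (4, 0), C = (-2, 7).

Distances: d(A) ≈ 20.2485, d(B) = 15, d(C) ≈ 6.3246. Nearest: C = (-2, 7) with distance 6.3246.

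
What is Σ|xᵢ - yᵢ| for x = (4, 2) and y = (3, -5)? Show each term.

Σ|x_i - y_i| = |4 - 3| + |2 - (-5)| = 1 + 7 = 8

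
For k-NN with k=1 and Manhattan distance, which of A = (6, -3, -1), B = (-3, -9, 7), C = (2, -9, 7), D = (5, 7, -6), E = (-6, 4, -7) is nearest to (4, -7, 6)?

Distances: d(A) = 13, d(B) = 10, d(C) = 5, d(D) = 27, d(E) = 34. Nearest: C = (2, -9, 7) with distance 5.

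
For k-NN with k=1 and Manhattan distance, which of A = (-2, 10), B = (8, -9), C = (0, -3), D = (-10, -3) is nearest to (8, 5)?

Distances: d(A) = 15, d(B) = 14, d(C) = 16, d(D) = 26. Nearest: B = (8, -9) with distance 14.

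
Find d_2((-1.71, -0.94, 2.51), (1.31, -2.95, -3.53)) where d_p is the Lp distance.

(Σ|x_i - y_i|^2)^(1/2) = (|-1.71 - 1.31|^2 + |-0.94 - (-2.95)|^2 + |2.51 - (-3.53)|^2)^(1/2)
= (3.02^2 + 2.01^2 + 6.04^2)^(1/2) = (9.1204 + 4.0401 + 36.4816)^(1/2) = (49.6421)^(1/2) ≈ 7.0457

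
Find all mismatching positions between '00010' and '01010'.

Differing positions: 2. Hamming distance = 1.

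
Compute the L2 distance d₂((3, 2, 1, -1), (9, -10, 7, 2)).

√(Σ(x_i - y_i)²) = √((3 - 9)² + (2 - (-10))² + (1 - 7)² + (-1 - 2)²)
= √((-6)² + 12² + (-6)² + (-3)²) = √(36 + 144 + 36 + 9) = √225 = 15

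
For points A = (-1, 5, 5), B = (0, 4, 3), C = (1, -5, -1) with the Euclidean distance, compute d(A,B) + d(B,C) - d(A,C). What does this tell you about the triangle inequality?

d(A,B) = √(1² + 1² + 2²) = √6 ≈ 2.4495, d(B,C) = √(1² + 9² + 4²) = √98 ≈ 9.8995, d(A,C) = √(2² + 10² + 6²) = √140 ≈ 11.8322.
d(A,B) + d(B,C) - d(A,C) = 2.4495 + 9.8995 - 11.8322 = 12.349 - 11.8322 = 0.5168 (to 4 decimal places). This is ≥ 0, so the triangle inequality holds for these points.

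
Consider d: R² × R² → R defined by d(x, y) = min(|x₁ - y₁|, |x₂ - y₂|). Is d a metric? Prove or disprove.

No. d fails identity of indiscernibles: take x = (3, 0) and y = (3, 1). Then d(x,y) = min(|3 - 3|, |0 - 1|) = min(0, 1) = 0, yet x ≠ y.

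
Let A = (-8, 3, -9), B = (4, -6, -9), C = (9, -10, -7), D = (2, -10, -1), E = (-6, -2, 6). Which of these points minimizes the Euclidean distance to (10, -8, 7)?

Distances: d(A) ≈ 26.4764, d(B) ≈ 17.2047, d(C) ≈ 14.1774, d(D) ≈ 11.4891, d(E) ≈ 17.1172. Nearest: D = (2, -10, -1) with distance 11.4891.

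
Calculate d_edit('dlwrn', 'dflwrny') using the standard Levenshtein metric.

Let D[i][j] be the edit distance between the first i characters of 'dlwrn' and the first j characters of 'dflwrny', with D[i][0] = i, D[0][j] = j, and D[i][j] = D[i-1][j-1] if the characters match, else 1 + min(D[i-1][j], D[i][j-1], D[i-1][j-1]). Filling the table (rows: prefixes of 'dlwrn', columns: prefixes of 'dflwrny'):
     ε  d  f  l  w  r  n  y
  ε  0  1  2  3  4  5  6  7
  d  1  0  1  2  3  4  5  6
  l  2  1  1  1  2  3  4  5
  w  3  2  2  2  1  2  3  4
  r  4  3  3  3  2  1  2  3
  n  5  4  4  4  3  2  1  2
The bottom-right entry gives D[5][7] = 2, so no sequence of fewer than 2 edits works. Backtracking through the table gives one optimal edit sequence (2 edits):
  dlwrn → dflwrn (ins f @2)
  dflwrn → dflwrny (ins y @7)
Edit distance = 2.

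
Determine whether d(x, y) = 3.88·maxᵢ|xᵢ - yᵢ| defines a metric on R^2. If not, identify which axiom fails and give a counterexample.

Yes. The L∞ (Chebyshev) norm induces a metric on R^2, and multiplying a metric by a positive constant 3.88 > 0 preserves all four axioms: non-negativity (3.88·||x-y|| ≥ 0), identity (3.88·||x-y|| = 0 ⟺ ||x-y|| = 0 ⟺ x = y), symmetry (||x-y|| = ||y-x||), and the triangle inequality (3.88·||x-z|| ≤ 3.88·||x-y|| + 3.88·||y-z||). So d is a metric.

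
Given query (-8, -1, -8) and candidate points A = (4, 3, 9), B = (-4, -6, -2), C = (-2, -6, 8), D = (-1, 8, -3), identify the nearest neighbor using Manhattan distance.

Distances: d(A) = 33, d(B) = 15, d(C) = 27, d(D) = 21. Nearest: B = (-4, -6, -2) with distance 15.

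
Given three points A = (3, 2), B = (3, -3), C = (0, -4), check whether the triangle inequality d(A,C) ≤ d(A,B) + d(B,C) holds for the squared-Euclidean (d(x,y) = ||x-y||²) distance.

d(A,B) = 0² + 5² = 25, d(B,C) = 3² + 1² = 10, d(A,C) = 3² + 6² = 45.
d(A,C) = 45 > 25 + 10 = 35. Triangle inequality is VIOLATED. (Squared-Euclidean is not a metric — this is a counterexample.)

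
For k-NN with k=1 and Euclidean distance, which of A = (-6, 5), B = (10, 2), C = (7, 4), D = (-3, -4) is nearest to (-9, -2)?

Distances: d(A) ≈ 7.6158, d(B) ≈ 19.4165, d(C) ≈ 17.088, d(D) ≈ 6.3246. Nearest: D = (-3, -4) with distance 6.3246.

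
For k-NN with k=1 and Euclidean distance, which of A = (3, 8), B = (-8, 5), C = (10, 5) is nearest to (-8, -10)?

Distances: d(A) ≈ 21.095, d(B) = 15, d(C) ≈ 23.4307. Nearest: B = (-8, 5) with distance 15.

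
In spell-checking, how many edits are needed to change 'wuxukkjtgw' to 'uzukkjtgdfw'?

Let D[i][j] be the edit distance between the first i characters of 'wuxukkjtgw' and the first j characters of 'uzukkjtgdfw', with D[i][0] = i, D[0][j] = j, and D[i][j] = D[i-1][j-1] if the characters match, else 1 + min(D[i-1][j], D[i][j-1], D[i-1][j-1]). Filling the table (rows: prefixes of 'wuxukkjtgw', columns: prefixes of 'uzukkjtgdfw'):
     ε  u  z  u  k  k  j  t  g  d  f  w
  ε  0  1  2  3  4  5  6  7  8  9 10 11
  w  1  1  2  3  4  5  6  7  8  9 10 10
  u  2  1  2  2  3  4  5  6  7  8  9 10
  x  3  2  2  3  3  4  5  6  7  8  9 10
  u  4  3  3  2  3  4  5  6  7  8  9 10
  k  5  4  4  3  2  3  4  5  6  7  8  9
  k  6  5  5  4  3  2  3  4  5  6  7  8
  j  7  6  6  5  4  3  2  3  4  5  6  7
  t  8  7  7  6  5  4  3  2  3  4  5  6
  g  9  8  8  7  6  5  4  3  2  3  4  5
  w 10  9  9  8  7  6  5  4  3  3  4  4
The bottom-right entry gives D[10][11] = 4, so no sequence of fewer than 4 edits works. Backtracking through the table gives one optimal edit sequence (4 edits):
  wuxukkjtgw → uxukkjtgw (del w @1)
  uxukkjtgw → uzukkjtgw (sub x→z @2)
  uzukkjtgw → uzukkjtgdw (ins d @9)
  uzukkjtgdw → uzukkjtgdfw (ins f @10)
Edit distance = 4.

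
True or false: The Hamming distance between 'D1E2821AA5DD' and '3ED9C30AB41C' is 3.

Differing positions: 1, 2, 3, 4, 5, 6, 7, 9, 10, 11, 12. Hamming distance = 11, so the claim that d_H = 3 is false.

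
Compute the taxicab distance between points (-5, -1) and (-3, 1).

Σ|x_i - y_i| = |-5 - (-3)| + |-1 - 1| = 2 + 2 = 4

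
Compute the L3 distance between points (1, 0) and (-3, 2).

(Σ|x_i - y_i|^3)^(1/3) = (|1 - (-3)|^3 + |0 - 2|^3)^(1/3)
= (4^3 + 2^3)^(1/3) = (64 + 8)^(1/3) = (72)^(1/3) ≈ 4.1602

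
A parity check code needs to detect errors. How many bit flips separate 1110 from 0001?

Differing positions: 1, 2, 3, 4. Hamming distance = 4.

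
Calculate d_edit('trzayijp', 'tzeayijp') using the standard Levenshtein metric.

Let D[i][j] be the edit distance between the first i characters of 'trzayijp' and the first j characters of 'tzeayijp', with D[i][0] = i, D[0][j] = j, and D[i][j] = D[i-1][j-1] if the characters match, else 1 + min(D[i-1][j], D[i][j-1], D[i-1][j-1]). Filling the table (rows: prefixes of 'trzayijp', columns: prefixes of 'tzeayijp'):
     ε  t  z  e  a  y  i  j  p
  ε  0  1  2  3  4  5  6  7  8
  t  1  0  1  2  3  4  5  6  7
  r  2  1  1  2  3  4  5  6  7
  z  3  2  1  2  3  4  5  6  7
  a  4  3  2  2  2  3  4  5  6
  y  5  4  3  3  3  2  3  4  5
  i  6  5  4  4  4  3  2  3  4
  j  7  6  5  5  5  4  3  2  3
  p  8  7  6  6  6  5  4  3  2
The bottom-right entry gives D[8][8] = 2, so no sequence of fewer than 2 edits works. Backtracking through the table gives one optimal edit sequence (2 edits):
  trzayijp → tzzayijp (sub r→z @2)
  tzzayijp → tzeayijp (sub z→e @3)
Edit distance = 2.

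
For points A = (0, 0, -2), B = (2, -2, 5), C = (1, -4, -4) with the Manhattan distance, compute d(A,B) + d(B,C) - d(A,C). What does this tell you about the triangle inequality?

d(A,B) = 2 + 2 + 7 = 11, d(B,C) = 1 + 2 + 9 = 12, d(A,C) = 1 + 4 + 2 = 7.
d(A,B) + d(B,C) - d(A,C) = 11 + 12 - 7 = 23 - 7 = 16. This is ≥ 0, so the triangle inequality holds for these points.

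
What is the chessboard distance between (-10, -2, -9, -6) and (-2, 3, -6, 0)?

max(|x_i - y_i|) = max(|-10 - (-2)|, |-2 - 3|, |-9 - (-6)|, |-6 - 0|) = max(8, 5, 3, 6) = 8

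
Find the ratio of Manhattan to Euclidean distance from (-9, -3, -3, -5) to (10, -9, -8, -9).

L1 = |-9 - 10| + |-3 - (-9)| + |-3 - (-8)| + |-5 - (-9)| = 19 + 6 + 5 + 4 = 34
L2 = √(19² + 6² + 5² + 4²) = √438 ≈ 20.9284
L1 ≥ L2 always (equality iff movement is along one axis); L1 > L2 here.
Ratio L1/L2 = 34/√438 ≈ 1.6246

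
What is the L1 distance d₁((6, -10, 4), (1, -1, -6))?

Σ|x_i - y_i| = |6 - 1| + |-10 - (-1)| + |4 - (-6)| = 5 + 9 + 10 = 24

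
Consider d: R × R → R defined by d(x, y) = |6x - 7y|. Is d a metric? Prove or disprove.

No. d fails symmetry: d(4, 8) = |6·4 - 7·8| = |-32| = 32, but d(8, 4) = |6·8 - 7·4| = |20| = 20. Since 32 ≠ 20, d(x,y) ≠ d(y,x) in general.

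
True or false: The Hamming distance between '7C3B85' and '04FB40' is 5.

Differing positions: 1, 2, 3, 5, 6. Hamming distance = 5, so the claim is true.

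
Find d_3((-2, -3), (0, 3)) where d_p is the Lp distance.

(Σ|x_i - y_i|^3)^(1/3) = (|-2 - 0|^3 + |-3 - 3|^3)^(1/3)
= (2^3 + 6^3)^(1/3) = (8 + 216)^(1/3) = (224)^(1/3) ≈ 6.0732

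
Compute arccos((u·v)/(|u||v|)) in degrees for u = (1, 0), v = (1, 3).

With u = (1, 0), v = (1, 3):
u·v = 1·1 + 0·3 = 1 + 0 = 1.
|u| = √(1² + 0²) = √1, |v| = √(1² + 3²) = √10, so |u||v| = √(1·10) = √10.
cos θ = (u·v)/(|u||v|) = 1/√10 ≈ 0.316228
θ = arccos(0.316228) ≈ 71.57°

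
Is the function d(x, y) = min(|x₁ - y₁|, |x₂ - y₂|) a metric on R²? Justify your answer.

No. d fails identity of indiscernibles: take x = (5, 0) and y = (5, 1). Then d(x,y) = min(|5 - 5|, |0 - 1|) = min(0, 1) = 0, yet x ≠ y.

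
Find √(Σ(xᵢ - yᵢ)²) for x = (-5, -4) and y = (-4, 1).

√(Σ(x_i - y_i)²) = √((-5 - (-4))² + (-4 - 1)²)
= √((-1)² + (-5)²) = √(1 + 25) = √26 ≈ 5.099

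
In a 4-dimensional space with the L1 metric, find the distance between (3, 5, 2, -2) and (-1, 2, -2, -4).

Σ|x_i - y_i| = |3 - (-1)| + |5 - 2| + |2 - (-2)| + |-2 - (-4)| = 4 + 3 + 4 + 2 = 13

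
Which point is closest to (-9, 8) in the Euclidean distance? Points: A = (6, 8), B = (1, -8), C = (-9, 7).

Distances: d(A) = 15, d(B) ≈ 18.868, d(C) = 1. Nearest: C = (-9, 7) with distance 1.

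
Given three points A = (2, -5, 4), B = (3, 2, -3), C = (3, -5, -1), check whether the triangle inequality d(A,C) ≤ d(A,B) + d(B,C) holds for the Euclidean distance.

d(A,B) = √(1² + 7² + 7²) = √99 ≈ 9.9499, d(B,C) = √(0² + 7² + 2²) = √53 ≈ 7.2801, d(A,C) = √(1² + 0² + 5²) = √26 ≈ 5.099.
d(A,C) ≈ 5.099 ≤ 9.9499 + 7.2801 = 17.23. Triangle inequality is satisfied.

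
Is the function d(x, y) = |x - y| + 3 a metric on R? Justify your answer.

No. d fails identity of indiscernibles (specifically d(x,x) = 0): d(8, 8) = |8 - 8| + 3 = 0 + 3 = 3 ≠ 0.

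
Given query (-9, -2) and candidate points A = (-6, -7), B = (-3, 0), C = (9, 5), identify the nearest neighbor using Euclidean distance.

Distances: d(A) ≈ 5.831, d(B) ≈ 6.3246, d(C) ≈ 19.3132. Nearest: A = (-6, -7) with distance 5.831.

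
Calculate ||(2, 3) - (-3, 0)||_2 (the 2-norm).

(Σ|x_i - y_i|^2)^(1/2) = (|2 - (-3)|^2 + |3 - 0|^2)^(1/2)
= (5^2 + 3^2)^(1/2) = (25 + 9)^(1/2) = (34)^(1/2) ≈ 5.831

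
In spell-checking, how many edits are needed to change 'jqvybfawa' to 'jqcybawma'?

Let D[i][j] be the edit distance between the first i characters of 'jqvybfawa' and the first j characters of 'jqcybawma', with D[i][0] = i, D[0][j] = j, and D[i][j] = D[i-1][j-1] if the characters match, else 1 + min(D[i-1][j], D[i][j-1], D[i-1][j-1]). Filling the table (rows: prefixes of 'jqvybfawa', columns: prefixes of 'jqcybawma'):
     ε  j  q  c  y  b  a  w  m  a
  ε  0  1  2  3  4  5  6  7  8  9
  j  1  0  1  2  3  4  5  6  7  8
  q  2  1  0  1  2  3  4  5  6  7
  v  3  2  1  1  2  3  4  5  6  7
  y  4  3  2  2  1  2  3  4  5  6
  b  5  4  3  3  2  1  2  3  4  5
  f  6  5  4  4  3  2  2  3  4  5
  a  7  6  5  5  4  3  2  3  4  4
  w  8  7  6  6  5  4  3  2  3  4
  a  9  8  7  7  6  5  4  3  3  3
The bottom-right entry gives D[9][9] = 3, so no sequence of fewer than 3 edits works. Backtracking through the table gives one optimal edit sequence (3 edits):
  jqvybfawa → jqcybfawa (sub v→c @3)
  jqcybfawa → jqcybawa (del f @6)
  jqcybawa → jqcybawma (ins m @8)
Edit distance = 3.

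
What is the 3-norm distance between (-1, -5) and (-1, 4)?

(Σ|x_i - y_i|^3)^(1/3) = (|-1 - (-1)|^3 + |-5 - 4|^3)^(1/3)
= (0^3 + 9^3)^(1/3) = (0 + 729)^(1/3) = (729)^(1/3) = 9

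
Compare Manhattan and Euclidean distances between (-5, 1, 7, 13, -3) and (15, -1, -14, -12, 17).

L1 = |-5 - 15| + |1 - (-1)| + |7 - (-14)| + |13 - (-12)| + |-3 - 17| = 20 + 2 + 21 + 25 + 20 = 88
L2 = √(20² + 2² + 21² + 25² + 20²) = √1870 ≈ 43.2435
L1 ≥ L2 always (equality iff movement is along one axis); L1 > L2 here.
Ratio L1/L2 = 88/√1870 ≈ 2.035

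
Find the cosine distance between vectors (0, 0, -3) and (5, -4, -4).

With u = (0, 0, -3), v = (5, -4, -4):
u·v = 0·5 + 0·(-4) + (-3)·(-4) = 0 + 0 + 12 = 12.
|u| = √(0² + 0² + (-3)²) = √9, |v| = √(5² + (-4)² + (-4)²) = √57, so |u||v| = √(9·57) = √513.
cos θ = (u·v)/(|u||v|) = 12/√513 ≈ 0.5298
Cosine distance = 1 - cos θ ≈ 1 - 0.5298 = 0.4702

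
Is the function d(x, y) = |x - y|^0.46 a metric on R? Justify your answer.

Yes. With 0 < p = 0.46 ≤ 1, d(x,y) = |x-y|^0.46 is a metric on R. Non-negativity and symmetry are immediate; |x-y|^0.46 = 0 ⟺ |x-y| = 0 ⟺ x = y. For the triangle inequality, the function t ↦ t^0.46 is subadditive on [0,∞) when p ≤ 1, so |x-z|^0.46 ≤ (|x-y| + |y-z|)^0.46 ≤ |x-y|^0.46 + |y-z|^0.46.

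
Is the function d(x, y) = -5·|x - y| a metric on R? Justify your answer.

No. With c = -5 < 0, d fails non-negativity: d(4, 9) = -5·|4 - 9| = -5·5 = -25 < 0.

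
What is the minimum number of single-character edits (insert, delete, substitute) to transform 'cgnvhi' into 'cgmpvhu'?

Let D[i][j] be the edit distance between the first i characters of 'cgnvhi' and the first j characters of 'cgmpvhu', with D[i][0] = i, D[0][j] = j, and D[i][j] = D[i-1][j-1] if the characters match, else 1 + min(D[i-1][j], D[i][j-1], D[i-1][j-1]). Filling the table (rows: prefixes of 'cgnvhi', columns: prefixes of 'cgmpvhu'):
     ε  c  g  m  p  v  h  u
  ε  0  1  2  3  4  5  6  7
  c  1  0  1  2  3  4  5  6
  g  2  1  0  1  2  3  4  5
  n  3  2  1  1  2  3  4  5
  v  4  3  2  2  2  2  3  4
  h  5  4  3  3  3  3  2  3
  i  6  5  4  4  4  4  3  3
The bottom-right entry gives D[6][7] = 3, so no sequence of fewer than 3 edits works. Backtracking through the table gives one optimal edit sequence (3 edits):
  cgnvhi → cgmnvhi (ins m @3)
  cgmnvhi → cgmpvhi (sub n→p @4)
  cgmpvhi → cgmpvhu (sub i→u @7)
Edit distance = 3.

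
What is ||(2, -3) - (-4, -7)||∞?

max(|x_i - y_i|) = max(|2 - (-4)|, |-3 - (-7)|) = max(6, 4) = 6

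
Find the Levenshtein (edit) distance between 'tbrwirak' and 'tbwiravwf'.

Let D[i][j] be the edit distance between the first i characters of 'tbrwirak' and the first j characters of 'tbwiravwf', with D[i][0] = i, D[0][j] = j, and D[i][j] = D[i-1][j-1] if the characters match, else 1 + min(D[i-1][j], D[i][j-1], D[i-1][j-1]). Filling the table (rows: prefixes of 'tbrwirak', columns: prefixes of 'tbwiravwf'):
     ε  t  b  w  i  r  a  v  w  f
  ε  0  1  2  3  4  5  6  7  8  9
  t  1  0  1  2  3  4  5  6  7  8
  b  2  1  0  1  2  3  4  5  6  7
  r  3  2  1  1  2  2  3  4  5  6
  w  4  3  2  1  2  3  3  4  4  5
  i  5  4  3  2  1  2  3  4  5  5
  r  6  5  4  3  2  1  2  3  4  5
  a  7  6  5  4  3  2  1  2  3  4
  k  8  7  6  5  4  3  2  2  3  4
The bottom-right entry gives D[8][9] = 4, so no sequence of fewer than 4 edits works. Backtracking through the table gives one optimal edit sequence (4 edits):
  tbrwirak → tbwirak (del r @3)
  tbwirak → tbwiravk (ins v @7)
  tbwiravk → tbwiravwk (ins w @8)
  tbwiravwk → tbwiravwf (sub k→f @9)
Edit distance = 4.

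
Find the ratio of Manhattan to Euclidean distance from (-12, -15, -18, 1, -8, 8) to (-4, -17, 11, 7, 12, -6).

L1 = |-12 - (-4)| + |-15 - (-17)| + |-18 - 11| + |1 - 7| + |-8 - 12| + |8 - (-6)| = 8 + 2 + 29 + 6 + 20 + 14 = 79
L2 = √(8² + 2² + 29² + 6² + 20² + 14²) = √1541 ≈ 39.2556
L1 ≥ L2 always (equality iff movement is along one axis); L1 > L2 here.
Ratio L1/L2 = 79/√1541 ≈ 2.0125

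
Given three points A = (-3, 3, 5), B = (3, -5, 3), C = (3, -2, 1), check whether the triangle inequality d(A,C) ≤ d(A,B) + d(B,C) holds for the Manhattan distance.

d(A,B) = 6 + 8 + 2 = 16, d(B,C) = 0 + 3 + 2 = 5, d(A,C) = 6 + 5 + 4 = 15.
d(A,C) = 15 ≤ 16 + 5 = 21. Triangle inequality is satisfied.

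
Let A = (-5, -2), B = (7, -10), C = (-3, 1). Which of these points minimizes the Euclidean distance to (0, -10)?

Distances: d(A) ≈ 9.434, d(B) = 7, d(C) ≈ 11.4018. Nearest: B = (7, -10) with distance 7.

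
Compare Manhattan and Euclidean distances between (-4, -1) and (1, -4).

L1 = |-4 - 1| + |-1 - (-4)| = 5 + 3 = 8
L2 = √(5² + 3²) = √34 ≈ 5.831
L1 ≥ L2 always (equality iff movement is along one axis); L1 > L2 here.
Ratio L1/L2 = 8/√34 ≈ 1.372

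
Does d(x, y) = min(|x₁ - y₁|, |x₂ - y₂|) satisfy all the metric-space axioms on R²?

No. d fails identity of indiscernibles: take x = (-3, 0) and y = (-3, 9). Then d(x,y) = min(|-3 - (-3)|, |0 - 9|) = min(0, 9) = 0, yet x ≠ y.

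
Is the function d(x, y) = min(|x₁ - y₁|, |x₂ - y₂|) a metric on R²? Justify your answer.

No. d fails identity of indiscernibles: take x = (-4, 0) and y = (-4, 6). Then d(x,y) = min(|-4 - (-4)|, |0 - 6|) = min(0, 6) = 0, yet x ≠ y.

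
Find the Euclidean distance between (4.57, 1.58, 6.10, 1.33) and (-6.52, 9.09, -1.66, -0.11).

√(Σ(x_i - y_i)²) = √((4.57 - (-6.52))² + (1.58 - 9.09)² + (6.1 - (-1.66))² + (1.33 - (-0.11))²)
= √(11.09² + (-7.51)² + 7.76² + 1.44²) = √(122.9881 + 56.4001 + 60.2176 + 2.0736) = √241.6794 ≈ 15.546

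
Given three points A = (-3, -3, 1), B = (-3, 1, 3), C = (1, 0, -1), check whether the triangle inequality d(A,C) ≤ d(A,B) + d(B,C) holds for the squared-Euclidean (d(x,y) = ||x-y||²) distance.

d(A,B) = 0² + 4² + 2² = 20, d(B,C) = 4² + 1² + 4² = 33, d(A,C) = 4² + 3² + 2² = 29.
d(A,C) = 29 ≤ 20 + 33 = 53. Triangle inequality is satisfied.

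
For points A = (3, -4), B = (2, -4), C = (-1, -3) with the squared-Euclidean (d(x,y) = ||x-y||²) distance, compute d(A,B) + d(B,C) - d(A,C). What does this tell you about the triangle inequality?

d(A,B) = 1² + 0² = 1, d(B,C) = 3² + 1² = 10, d(A,C) = 4² + 1² = 17.
d(A,B) + d(B,C) - d(A,C) = 1 + 10 - 17 = 11 - 17 = -6. This is < 0, so the triangle inequality FAILS for these points (squared-Euclidean is not a metric).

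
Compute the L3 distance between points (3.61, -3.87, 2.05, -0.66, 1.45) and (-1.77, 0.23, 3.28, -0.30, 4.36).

(Σ|x_i - y_i|^3)^(1/3) = (|3.61 - (-1.77)|^3 + |-3.87 - 0.23|^3 + |2.05 - 3.28|^3 + |-0.66 - (-0.3)|^3 + |1.45 - 4.36|^3)^(1/3)
= (5.38^3 + 4.1^3 + 1.23^3 + 0.36^3 + 2.91^3)^(1/3) ≈ (155.7209 + 68.921 + 1.8609 + 0.0467 + 24.6422)^(1/3) = (251.1917)^(1/3) ≈ 6.3096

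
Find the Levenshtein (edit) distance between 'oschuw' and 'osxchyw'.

Let D[i][j] be the edit distance between the first i characters of 'oschuw' and the first j characters of 'osxchyw', with D[i][0] = i, D[0][j] = j, and D[i][j] = D[i-1][j-1] if the characters match, else 1 + min(D[i-1][j], D[i][j-1], D[i-1][j-1]). Filling the table (rows: prefixes of 'oschuw', columns: prefixes of 'osxchyw'):
     ε  o  s  x  c  h  y  w
  ε  0  1  2  3  4  5  6  7
  o  1  0  1  2  3  4  5  6
  s  2  1  0  1  2  3  4  5
  c  3  2  1  1  1  2  3  4
  h  4  3  2  2  2  1  2  3
  u  5  4  3  3  3  2  2  3
  w  6  5  4  4  4  3  3  2
The bottom-right entry gives D[6][7] = 2, so no sequence of fewer than 2 edits works. Backtracking through the table gives one optimal edit sequence (2 edits):
  oschuw → osxchuw (ins x @3)
  osxchuw → osxchyw (sub u→y @6)
Edit distance = 2.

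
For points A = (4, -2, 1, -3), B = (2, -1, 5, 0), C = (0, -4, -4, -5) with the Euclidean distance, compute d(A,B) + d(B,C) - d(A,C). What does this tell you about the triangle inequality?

d(A,B) = √(2² + 1² + 4² + 3²) = √30 ≈ 5.4772, d(B,C) = √(2² + 3² + 9² + 5²) = √119 ≈ 10.9087, d(A,C) = √(4² + 2² + 5² + 2²) = √49 = 7.
d(A,B) + d(B,C) - d(A,C) = 5.4772 + 10.9087 - 7 = 16.3859 - 7 = 9.3859 (to 4 decimal places). This is ≥ 0, so the triangle inequality holds for these points.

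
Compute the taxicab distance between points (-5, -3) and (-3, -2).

Σ|x_i - y_i| = |-5 - (-3)| + |-3 - (-2)| = 2 + 1 = 3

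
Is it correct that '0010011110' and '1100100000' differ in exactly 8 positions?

Differing positions: 1, 2, 3, 5, 6, 7, 8, 9. Hamming distance = 8, so the claim is true.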